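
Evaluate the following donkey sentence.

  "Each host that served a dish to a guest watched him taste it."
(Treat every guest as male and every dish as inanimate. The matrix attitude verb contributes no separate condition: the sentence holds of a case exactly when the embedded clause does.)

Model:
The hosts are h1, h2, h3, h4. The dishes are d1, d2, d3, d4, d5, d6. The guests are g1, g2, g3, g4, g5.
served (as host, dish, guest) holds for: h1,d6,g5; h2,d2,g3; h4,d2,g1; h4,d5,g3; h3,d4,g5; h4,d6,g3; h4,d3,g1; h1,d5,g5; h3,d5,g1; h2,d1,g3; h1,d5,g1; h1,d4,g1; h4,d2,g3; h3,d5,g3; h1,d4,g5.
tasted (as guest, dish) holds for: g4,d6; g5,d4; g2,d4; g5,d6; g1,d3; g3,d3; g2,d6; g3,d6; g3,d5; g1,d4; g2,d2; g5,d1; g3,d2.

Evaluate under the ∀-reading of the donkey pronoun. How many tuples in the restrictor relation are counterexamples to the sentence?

"him" takes "a guest" as antecedent and "it" takes "a dish"; both are donkey pronouns co-varying with the restrictor.
Strong reading: for every (h,d,g) with served(h,d,g), tasted(g,d).
Restrictor triples: (h1,d4,g1)→tasted(g1,d4) ✓  (h1,d4,g5)→tasted(g5,d4) ✓  (h1,d5,g1)→tasted(g1,d5) ✗  (h1,d5,g5)→tasted(g5,d5) ✗  (h1,d6,g5)→tasted(g5,d6) ✓  (h2,d1,g3)→tasted(g3,d1) ✗  (h2,d2,g3)→tasted(g3,d2) ✓  (h3,d4,g5)→tasted(g5,d4) ✓  (h3,d5,g1)→tasted(g1,d5) ✗  (h3,d5,g3)→tasted(g3,d5) ✓  (h4,d2,g1)→tasted(g1,d2) ✗  (h4,d2,g3)→tasted(g3,d2) ✓  (h4,d3,g1)→tasted(g1,d3) ✓  (h4,d5,g3)→tasted(g3,d5) ✓  (h4,d6,g3)→tasted(g3,d6) ✓
Counterexamples (restrictor triples failing the scope): 5.

5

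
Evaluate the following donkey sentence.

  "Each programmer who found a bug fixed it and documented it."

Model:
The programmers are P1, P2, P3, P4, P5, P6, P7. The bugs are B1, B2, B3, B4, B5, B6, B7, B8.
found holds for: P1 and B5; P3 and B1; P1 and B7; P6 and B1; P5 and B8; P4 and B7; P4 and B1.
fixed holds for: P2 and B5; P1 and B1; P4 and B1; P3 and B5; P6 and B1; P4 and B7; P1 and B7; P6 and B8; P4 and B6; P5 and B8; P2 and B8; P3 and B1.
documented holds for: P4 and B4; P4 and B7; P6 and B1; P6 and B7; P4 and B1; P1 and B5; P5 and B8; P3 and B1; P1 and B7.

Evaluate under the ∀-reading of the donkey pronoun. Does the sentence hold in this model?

"it" takes "a bug" as antecedent — a donkey pronoun bound across the clause boundary.
Strong reading: for every (p,b) with found(p,b), fixed(p,b) ∧ documented(p,b).
Restrictor pairs: (P1,B5) ✗  (P1,B7) ✓  (P3,B1) ✓  (P4,B1) ✓  (P4,B7) ✓  (P5,B8) ✓  (P6,B1) ✓
Counterexample: (P1,B5) is in found but fails the scope.

False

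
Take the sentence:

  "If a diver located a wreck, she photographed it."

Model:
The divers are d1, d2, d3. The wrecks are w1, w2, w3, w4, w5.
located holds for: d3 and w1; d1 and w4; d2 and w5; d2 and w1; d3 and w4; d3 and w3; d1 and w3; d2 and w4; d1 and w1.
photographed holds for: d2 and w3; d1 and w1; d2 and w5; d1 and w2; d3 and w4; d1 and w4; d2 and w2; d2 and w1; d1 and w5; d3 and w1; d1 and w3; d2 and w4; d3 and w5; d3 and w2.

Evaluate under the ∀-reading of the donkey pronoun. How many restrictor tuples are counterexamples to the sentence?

1

"it" takes "a wreck" as antecedent — a donkey pronoun bound across the clause boundary.
Strong reading: for every (d,w) with located(d,w), photographed(d,w).
Restrictor pairs: (d1,w1) ✓  (d1,w3) ✓  (d1,w4) ✓  (d2,w1) ✓  (d2,w4) ✓  (d2,w5) ✓  (d3,w1) ✓  (d3,w3) ✗  (d3,w4) ✓
Counterexamples (restrictor pairs failing the scope): 1.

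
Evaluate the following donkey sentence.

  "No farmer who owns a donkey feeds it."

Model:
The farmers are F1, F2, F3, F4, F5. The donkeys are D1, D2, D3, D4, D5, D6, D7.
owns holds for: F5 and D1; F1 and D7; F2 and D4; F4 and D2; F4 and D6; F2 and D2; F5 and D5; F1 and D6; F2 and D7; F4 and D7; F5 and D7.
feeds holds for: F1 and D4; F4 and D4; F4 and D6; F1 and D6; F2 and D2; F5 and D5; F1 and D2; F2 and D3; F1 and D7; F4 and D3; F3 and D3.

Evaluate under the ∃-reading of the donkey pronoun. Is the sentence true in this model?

"it" takes "a donkey" as antecedent — a donkey pronoun bound across the clause boundary.
Truth condition: for no (f,d) with owns(f,d) does feeds(f,d) hold.
Restrictor pairs — does the scope hold? (F1,D6):holds  (F1,D7):holds  (F2,D2):holds  (F2,D4):fails  (F2,D7):fails  (F4,D2):fails  (F4,D6):holds  (F4,D7):fails  (F5,D1):fails  (F5,D5):holds  (F5,D7):fails
Scope holds for 5 pair(s), so the sentence is false.

False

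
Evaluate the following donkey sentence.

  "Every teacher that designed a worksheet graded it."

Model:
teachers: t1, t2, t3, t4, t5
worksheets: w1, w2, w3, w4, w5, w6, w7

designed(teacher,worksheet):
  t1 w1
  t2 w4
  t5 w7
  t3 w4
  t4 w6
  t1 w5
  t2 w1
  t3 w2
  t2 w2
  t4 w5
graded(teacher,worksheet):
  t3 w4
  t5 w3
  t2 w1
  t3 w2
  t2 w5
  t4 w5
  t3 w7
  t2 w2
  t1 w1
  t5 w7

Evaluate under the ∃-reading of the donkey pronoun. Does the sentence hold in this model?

True

"it" takes "a worksheet" as antecedent — a donkey pronoun bound across the clause boundary.
Weak reading: every teacher t with some designed-worksheet has at least one designed-worksheet w such that graded(t,w).
Per teacher: t1:✓  t2:✓  t3:✓  t4:✓  t5:✓
Every teacher in the restrictor has a witness.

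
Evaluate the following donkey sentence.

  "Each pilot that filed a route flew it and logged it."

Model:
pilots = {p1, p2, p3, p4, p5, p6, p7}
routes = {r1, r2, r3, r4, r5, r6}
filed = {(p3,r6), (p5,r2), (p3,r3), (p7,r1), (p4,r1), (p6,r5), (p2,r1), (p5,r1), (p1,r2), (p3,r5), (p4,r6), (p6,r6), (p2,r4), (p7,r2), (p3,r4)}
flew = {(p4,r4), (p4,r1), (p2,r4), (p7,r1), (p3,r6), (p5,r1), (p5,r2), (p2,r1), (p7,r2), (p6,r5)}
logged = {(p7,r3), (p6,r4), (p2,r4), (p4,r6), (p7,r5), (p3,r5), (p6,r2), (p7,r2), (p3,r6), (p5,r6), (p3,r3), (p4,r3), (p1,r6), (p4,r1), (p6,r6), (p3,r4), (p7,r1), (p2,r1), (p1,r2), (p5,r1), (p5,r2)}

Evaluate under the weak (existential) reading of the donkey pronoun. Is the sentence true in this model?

False

"it" takes "a route" as antecedent — a donkey pronoun bound across the clause boundary.
Weak reading: every pilot p with some filed-route has at least one filed-route r such that flew(p,r) ∧ logged(p,r).
Per pilot: p1:✗  p2:✓  p3:✓  p4:✓  p5:✓  p6:✗  p7:✓
p1 has no witness among its filed-routes.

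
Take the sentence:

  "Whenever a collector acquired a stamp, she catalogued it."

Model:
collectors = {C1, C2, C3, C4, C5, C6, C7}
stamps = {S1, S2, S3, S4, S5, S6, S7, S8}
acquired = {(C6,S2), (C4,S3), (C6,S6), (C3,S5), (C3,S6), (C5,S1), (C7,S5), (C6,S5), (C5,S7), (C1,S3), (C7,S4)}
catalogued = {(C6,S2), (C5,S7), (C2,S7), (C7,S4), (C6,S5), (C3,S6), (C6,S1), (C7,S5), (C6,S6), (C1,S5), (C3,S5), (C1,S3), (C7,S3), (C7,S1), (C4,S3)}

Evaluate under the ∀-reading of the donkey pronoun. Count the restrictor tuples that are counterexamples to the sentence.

"it" takes "a stamp" as antecedent — a donkey pronoun bound across the clause boundary.
Strong reading: for every (c,s) with acquired(c,s), catalogued(c,s).
Restrictor pairs: (C1,S3) ✓  (C3,S5) ✓  (C3,S6) ✓  (C4,S3) ✓  (C5,S1) ✗  (C5,S7) ✓  (C6,S2) ✓  (C6,S5) ✓  (C6,S6) ✓  (C7,S4) ✓  (C7,S5) ✓
Counterexamples (restrictor pairs failing the scope): 1.

1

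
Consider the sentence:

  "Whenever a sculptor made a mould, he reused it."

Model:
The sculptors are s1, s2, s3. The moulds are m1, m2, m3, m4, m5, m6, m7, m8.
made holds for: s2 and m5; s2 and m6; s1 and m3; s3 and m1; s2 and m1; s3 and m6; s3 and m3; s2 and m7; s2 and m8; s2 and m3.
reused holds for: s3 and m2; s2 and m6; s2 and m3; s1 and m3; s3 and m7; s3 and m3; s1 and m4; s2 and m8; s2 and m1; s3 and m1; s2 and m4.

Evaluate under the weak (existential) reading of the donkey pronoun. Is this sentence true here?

"it" takes "a mould" as antecedent — a donkey pronoun bound across the clause boundary.
Weak reading: every sculptor s with some made-mould has at least one made-mould m such that reused(s,m).
Per sculptor: s1:✓  s2:✓  s3:✓
Every sculptor in the restrictor has a witness.

True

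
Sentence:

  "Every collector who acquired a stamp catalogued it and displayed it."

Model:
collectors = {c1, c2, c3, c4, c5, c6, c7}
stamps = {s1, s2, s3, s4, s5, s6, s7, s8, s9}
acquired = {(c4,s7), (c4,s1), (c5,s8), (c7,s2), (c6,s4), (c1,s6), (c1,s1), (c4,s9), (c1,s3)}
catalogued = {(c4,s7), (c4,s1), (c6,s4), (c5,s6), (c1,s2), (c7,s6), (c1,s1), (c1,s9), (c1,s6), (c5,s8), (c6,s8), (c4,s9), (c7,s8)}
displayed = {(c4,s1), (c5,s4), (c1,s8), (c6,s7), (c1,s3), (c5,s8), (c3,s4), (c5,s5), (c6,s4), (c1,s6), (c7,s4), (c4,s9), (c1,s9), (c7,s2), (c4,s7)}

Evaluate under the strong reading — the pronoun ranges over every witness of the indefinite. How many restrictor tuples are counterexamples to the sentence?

3

"it" takes "a stamp" as antecedent — a donkey pronoun bound across the clause boundary.
Strong reading: for every (c,s) with acquired(c,s), catalogued(c,s) ∧ displayed(c,s).
Restrictor pairs: (c1,s1) ✗  (c1,s3) ✗  (c1,s6) ✓  (c4,s1) ✓  (c4,s7) ✓  (c4,s9) ✓  (c5,s8) ✓  (c6,s4) ✓  (c7,s2) ✗
Counterexamples (restrictor pairs failing the scope): 3.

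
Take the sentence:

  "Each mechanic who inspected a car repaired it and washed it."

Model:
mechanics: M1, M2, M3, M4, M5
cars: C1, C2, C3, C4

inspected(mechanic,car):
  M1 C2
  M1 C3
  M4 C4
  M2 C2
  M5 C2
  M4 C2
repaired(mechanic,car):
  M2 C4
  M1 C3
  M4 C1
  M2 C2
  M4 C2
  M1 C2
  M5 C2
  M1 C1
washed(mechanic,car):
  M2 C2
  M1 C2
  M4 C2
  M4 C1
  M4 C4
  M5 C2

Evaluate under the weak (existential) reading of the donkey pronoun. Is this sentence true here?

True

"it" takes "a car" as antecedent — a donkey pronoun bound across the clause boundary.
Weak reading: every mechanic m with some inspected-car has at least one inspected-car c such that repaired(m,c) ∧ washed(m,c).
Per mechanic: M1:✓  M2:✓  M4:✓  M5:✓
Every mechanic in the restrictor has a witness.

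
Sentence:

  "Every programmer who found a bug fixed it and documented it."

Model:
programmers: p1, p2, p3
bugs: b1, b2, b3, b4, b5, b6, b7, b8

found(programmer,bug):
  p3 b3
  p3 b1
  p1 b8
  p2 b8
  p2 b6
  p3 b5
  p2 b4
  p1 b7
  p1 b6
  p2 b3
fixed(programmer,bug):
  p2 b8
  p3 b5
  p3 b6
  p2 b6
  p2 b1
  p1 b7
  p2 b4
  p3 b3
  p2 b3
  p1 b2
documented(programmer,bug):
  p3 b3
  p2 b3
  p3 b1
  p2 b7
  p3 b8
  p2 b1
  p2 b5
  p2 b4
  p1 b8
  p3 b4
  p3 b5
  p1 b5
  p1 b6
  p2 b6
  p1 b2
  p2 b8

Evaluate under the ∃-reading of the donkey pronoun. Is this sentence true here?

"it" takes "a bug" as antecedent — a donkey pronoun bound across the clause boundary.
Weak reading: every programmer p with some found-bug has at least one found-bug b such that fixed(p,b) ∧ documented(p,b).
Per programmer: p1:✗  p2:✓  p3:✓
p1 has no witness among its found-bugs.

False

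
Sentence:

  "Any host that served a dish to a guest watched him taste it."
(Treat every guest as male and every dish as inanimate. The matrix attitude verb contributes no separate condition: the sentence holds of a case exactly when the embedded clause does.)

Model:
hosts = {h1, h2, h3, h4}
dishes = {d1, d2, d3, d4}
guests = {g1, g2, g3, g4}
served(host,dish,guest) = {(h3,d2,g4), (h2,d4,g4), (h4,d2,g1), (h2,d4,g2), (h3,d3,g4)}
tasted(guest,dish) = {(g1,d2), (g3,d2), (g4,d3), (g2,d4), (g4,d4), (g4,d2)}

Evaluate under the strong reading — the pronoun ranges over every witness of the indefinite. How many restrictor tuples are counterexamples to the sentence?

0

"him" takes "a guest" as antecedent and "it" takes "a dish"; both are donkey pronouns co-varying with the restrictor.
Strong reading: for every (h,d,g) with served(h,d,g), tasted(g,d).
Restrictor triples: (h2,d4,g2)→tasted(g2,d4) ✓  (h2,d4,g4)→tasted(g4,d4) ✓  (h3,d2,g4)→tasted(g4,d2) ✓  (h3,d3,g4)→tasted(g4,d3) ✓  (h4,d2,g1)→tasted(g1,d2) ✓
Counterexamples (restrictor triples failing the scope): 0.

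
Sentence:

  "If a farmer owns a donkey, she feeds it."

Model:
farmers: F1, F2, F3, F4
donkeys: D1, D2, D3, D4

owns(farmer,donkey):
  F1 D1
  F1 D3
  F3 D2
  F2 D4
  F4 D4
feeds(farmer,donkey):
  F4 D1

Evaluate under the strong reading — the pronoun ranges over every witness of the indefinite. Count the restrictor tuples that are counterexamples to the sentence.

5

"it" takes "a donkey" as antecedent — a donkey pronoun bound across the clause boundary.
Strong reading: for every (f,d) with owns(f,d), feeds(f,d).
Restrictor pairs: (F1,D1) ✗  (F1,D3) ✗  (F2,D4) ✗  (F3,D2) ✗  (F4,D4) ✗
Counterexamples (restrictor pairs failing the scope): 5.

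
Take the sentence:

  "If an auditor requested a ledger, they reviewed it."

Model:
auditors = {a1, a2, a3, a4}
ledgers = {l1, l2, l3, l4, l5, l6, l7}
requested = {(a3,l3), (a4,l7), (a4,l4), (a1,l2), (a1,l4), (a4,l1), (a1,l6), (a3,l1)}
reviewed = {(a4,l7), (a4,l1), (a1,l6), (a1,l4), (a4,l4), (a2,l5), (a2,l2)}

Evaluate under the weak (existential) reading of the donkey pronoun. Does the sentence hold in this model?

"it" takes "a ledger" as antecedent — a donkey pronoun bound across the clause boundary.
Weak reading: every auditor a with some requested-ledger has at least one requested-ledger l such that reviewed(a,l).
Per auditor: a1:✓  a3:✗  a4:✓
a3 has no witness among its requested-ledgers.

False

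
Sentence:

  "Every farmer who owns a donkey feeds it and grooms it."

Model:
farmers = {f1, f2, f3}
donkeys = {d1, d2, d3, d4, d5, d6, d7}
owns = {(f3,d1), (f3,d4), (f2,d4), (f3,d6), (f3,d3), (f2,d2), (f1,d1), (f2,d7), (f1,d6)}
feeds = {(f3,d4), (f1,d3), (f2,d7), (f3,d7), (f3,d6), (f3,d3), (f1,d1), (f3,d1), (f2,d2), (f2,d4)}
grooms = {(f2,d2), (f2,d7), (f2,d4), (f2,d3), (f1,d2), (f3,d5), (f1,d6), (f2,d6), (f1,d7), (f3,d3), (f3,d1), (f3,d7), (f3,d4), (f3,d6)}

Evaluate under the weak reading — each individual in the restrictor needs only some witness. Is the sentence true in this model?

False

"it" takes "a donkey" as antecedent — a donkey pronoun bound across the clause boundary.
Weak reading: every farmer f with some owns-donkey has at least one owns-donkey d such that feeds(f,d) ∧ grooms(f,d).
Per farmer: f1:✗  f2:✓  f3:✓
f1 has no witness among its owns-donkeys.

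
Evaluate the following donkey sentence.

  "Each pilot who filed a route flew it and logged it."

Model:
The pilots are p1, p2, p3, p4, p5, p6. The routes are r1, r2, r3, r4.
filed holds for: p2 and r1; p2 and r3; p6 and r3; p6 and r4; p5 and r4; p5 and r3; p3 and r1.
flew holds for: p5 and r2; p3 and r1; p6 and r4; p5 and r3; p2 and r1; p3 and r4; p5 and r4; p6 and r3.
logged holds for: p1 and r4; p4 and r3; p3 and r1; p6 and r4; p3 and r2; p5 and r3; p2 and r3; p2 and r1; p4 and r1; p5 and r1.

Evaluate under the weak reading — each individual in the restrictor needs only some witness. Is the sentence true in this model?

True

"it" takes "a route" as antecedent — a donkey pronoun bound across the clause boundary.
Weak reading: every pilot p with some filed-route has at least one filed-route r such that flew(p,r) ∧ logged(p,r).
Per pilot: p2:✓  p3:✓  p5:✓  p6:✓
Every pilot in the restrictor has a witness.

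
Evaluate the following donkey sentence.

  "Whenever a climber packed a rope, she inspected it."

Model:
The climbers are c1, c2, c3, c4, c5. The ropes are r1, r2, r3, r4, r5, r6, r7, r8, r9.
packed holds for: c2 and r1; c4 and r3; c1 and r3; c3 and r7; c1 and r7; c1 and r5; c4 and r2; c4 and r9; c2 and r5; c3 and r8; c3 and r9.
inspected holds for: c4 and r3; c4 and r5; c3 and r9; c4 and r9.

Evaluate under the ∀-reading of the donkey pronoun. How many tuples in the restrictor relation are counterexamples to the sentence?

8

"it" takes "a rope" as antecedent — a donkey pronoun bound across the clause boundary.
Strong reading: for every (c,r) with packed(c,r), inspected(c,r).
Restrictor pairs: (c1,r3) ✗  (c1,r5) ✗  (c1,r7) ✗  (c2,r1) ✗  (c2,r5) ✗  (c3,r7) ✗  (c3,r8) ✗  (c3,r9) ✓  (c4,r2) ✗  (c4,r3) ✓  (c4,r9) ✓
Counterexamples (restrictor pairs failing the scope): 8.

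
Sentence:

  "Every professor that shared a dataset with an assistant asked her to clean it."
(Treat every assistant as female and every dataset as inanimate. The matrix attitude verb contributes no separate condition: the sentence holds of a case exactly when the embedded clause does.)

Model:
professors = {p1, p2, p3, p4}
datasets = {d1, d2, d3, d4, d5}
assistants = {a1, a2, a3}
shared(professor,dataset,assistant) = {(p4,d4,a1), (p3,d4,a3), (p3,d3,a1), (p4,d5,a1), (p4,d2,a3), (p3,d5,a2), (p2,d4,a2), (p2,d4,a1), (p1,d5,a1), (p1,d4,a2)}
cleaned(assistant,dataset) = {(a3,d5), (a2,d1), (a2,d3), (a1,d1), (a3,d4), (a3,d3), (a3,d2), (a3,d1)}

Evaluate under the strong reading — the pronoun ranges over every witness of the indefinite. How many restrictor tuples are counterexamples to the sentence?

"her" takes "an assistant" as antecedent and "it" takes "a dataset"; both are donkey pronouns co-varying with the restrictor.
Strong reading: for every (p,d,a) with shared(p,d,a), cleaned(a,d).
Restrictor triples: (p1,d4,a2)→cleaned(a2,d4) ✗  (p1,d5,a1)→cleaned(a1,d5) ✗  (p2,d4,a1)→cleaned(a1,d4) ✗  (p2,d4,a2)→cleaned(a2,d4) ✗  (p3,d3,a1)→cleaned(a1,d3) ✗  (p3,d4,a3)→cleaned(a3,d4) ✓  (p3,d5,a2)→cleaned(a2,d5) ✗  (p4,d2,a3)→cleaned(a3,d2) ✓  (p4,d4,a1)→cleaned(a1,d4) ✗  (p4,d5,a1)→cleaned(a1,d5) ✗
Counterexamples (restrictor triples failing the scope): 8.

8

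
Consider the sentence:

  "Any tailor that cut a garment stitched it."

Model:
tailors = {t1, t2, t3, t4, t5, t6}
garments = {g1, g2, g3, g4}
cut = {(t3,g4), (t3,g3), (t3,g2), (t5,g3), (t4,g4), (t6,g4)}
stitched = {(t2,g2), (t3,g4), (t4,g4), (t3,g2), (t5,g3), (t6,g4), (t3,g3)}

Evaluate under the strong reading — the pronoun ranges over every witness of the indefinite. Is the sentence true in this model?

"it" takes "a garment" as antecedent — a donkey pronoun bound across the clause boundary.
Strong reading: for every (t,g) with cut(t,g), stitched(t,g).
Restrictor pairs: (t3,g2) ✓  (t3,g3) ✓  (t3,g4) ✓  (t4,g4) ✓  (t5,g3) ✓  (t6,g4) ✓
Every restrictor pair satisfies the scope.

True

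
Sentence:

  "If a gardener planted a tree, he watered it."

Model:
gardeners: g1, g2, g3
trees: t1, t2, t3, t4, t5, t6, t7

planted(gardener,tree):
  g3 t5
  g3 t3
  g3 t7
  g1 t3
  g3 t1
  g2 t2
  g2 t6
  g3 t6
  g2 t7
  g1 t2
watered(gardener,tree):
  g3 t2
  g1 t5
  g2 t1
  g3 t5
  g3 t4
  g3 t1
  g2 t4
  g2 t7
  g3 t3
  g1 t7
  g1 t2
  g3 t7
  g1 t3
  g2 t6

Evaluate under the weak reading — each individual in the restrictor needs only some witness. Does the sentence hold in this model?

True

"it" takes "a tree" as antecedent — a donkey pronoun bound across the clause boundary.
Weak reading: every gardener g with some planted-tree has at least one planted-tree t such that watered(g,t).
Per gardener: g1:✓  g2:✓  g3:✓
Every gardener in the restrictor has a witness.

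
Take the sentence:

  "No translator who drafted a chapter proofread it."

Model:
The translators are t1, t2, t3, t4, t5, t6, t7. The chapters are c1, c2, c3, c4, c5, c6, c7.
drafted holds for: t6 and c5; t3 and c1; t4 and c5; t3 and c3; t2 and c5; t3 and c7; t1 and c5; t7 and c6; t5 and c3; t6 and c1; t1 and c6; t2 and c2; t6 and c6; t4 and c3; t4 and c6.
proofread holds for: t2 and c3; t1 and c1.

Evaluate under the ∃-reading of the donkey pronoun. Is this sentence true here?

True

"it" takes "a chapter" as antecedent — a donkey pronoun bound across the clause boundary.
Truth condition: for no (t,c) with drafted(t,c) does proofread(t,c) hold.
Restrictor pairs — does the scope hold? (t1,c5):fails  (t1,c6):fails  (t2,c2):fails  (t2,c5):fails  (t3,c1):fails  (t3,c3):fails  (t3,c7):fails  (t4,c3):fails  (t4,c5):fails  (t4,c6):fails  (t5,c3):fails  (t6,c1):fails  (t6,c5):fails  (t6,c6):fails  (t7,c6):fails
Scope holds for no restrictor pair, so the sentence is true.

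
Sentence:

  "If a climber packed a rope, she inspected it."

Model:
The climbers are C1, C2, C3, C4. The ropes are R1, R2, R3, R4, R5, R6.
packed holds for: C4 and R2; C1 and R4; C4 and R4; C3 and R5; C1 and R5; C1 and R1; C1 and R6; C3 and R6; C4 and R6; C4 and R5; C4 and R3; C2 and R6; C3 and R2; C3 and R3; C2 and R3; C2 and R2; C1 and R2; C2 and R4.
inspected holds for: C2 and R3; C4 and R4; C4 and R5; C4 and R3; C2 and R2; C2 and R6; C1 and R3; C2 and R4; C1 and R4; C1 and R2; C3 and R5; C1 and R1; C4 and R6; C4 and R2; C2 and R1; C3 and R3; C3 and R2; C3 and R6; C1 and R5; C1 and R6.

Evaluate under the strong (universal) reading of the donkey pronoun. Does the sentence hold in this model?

True

"it" takes "a rope" as antecedent — a donkey pronoun bound across the clause boundary.
Strong reading: for every (c,r) with packed(c,r), inspected(c,r).
Restrictor pairs: (C1,R1) ✓  (C1,R2) ✓  (C1,R4) ✓  (C1,R5) ✓  (C1,R6) ✓  (C2,R2) ✓  (C2,R3) ✓  (C2,R4) ✓  (C2,R6) ✓  (C3,R2) ✓  (C3,R3) ✓  (C3,R5) ✓  (C3,R6) ✓  (C4,R2) ✓  (C4,R3) ✓  (C4,R4) ✓  (C4,R5) ✓  (C4,R6) ✓
Every restrictor pair satisfies the scope.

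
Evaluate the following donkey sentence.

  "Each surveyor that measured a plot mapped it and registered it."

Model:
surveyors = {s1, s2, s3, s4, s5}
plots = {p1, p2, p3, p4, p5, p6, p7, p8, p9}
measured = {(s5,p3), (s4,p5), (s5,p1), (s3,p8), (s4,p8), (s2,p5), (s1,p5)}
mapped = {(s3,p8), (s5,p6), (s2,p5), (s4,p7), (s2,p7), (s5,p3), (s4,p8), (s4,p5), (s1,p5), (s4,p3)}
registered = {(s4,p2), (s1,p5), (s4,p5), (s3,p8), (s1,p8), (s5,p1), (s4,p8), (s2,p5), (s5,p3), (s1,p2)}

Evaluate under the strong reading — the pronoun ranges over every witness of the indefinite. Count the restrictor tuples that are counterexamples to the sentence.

1

"it" takes "a plot" as antecedent — a donkey pronoun bound across the clause boundary.
Strong reading: for every (s,p) with measured(s,p), mapped(s,p) ∧ registered(s,p).
Restrictor pairs: (s1,p5) ✓  (s2,p5) ✓  (s3,p8) ✓  (s4,p5) ✓  (s4,p8) ✓  (s5,p1) ✗  (s5,p3) ✓
Counterexamples (restrictor pairs failing the scope): 1.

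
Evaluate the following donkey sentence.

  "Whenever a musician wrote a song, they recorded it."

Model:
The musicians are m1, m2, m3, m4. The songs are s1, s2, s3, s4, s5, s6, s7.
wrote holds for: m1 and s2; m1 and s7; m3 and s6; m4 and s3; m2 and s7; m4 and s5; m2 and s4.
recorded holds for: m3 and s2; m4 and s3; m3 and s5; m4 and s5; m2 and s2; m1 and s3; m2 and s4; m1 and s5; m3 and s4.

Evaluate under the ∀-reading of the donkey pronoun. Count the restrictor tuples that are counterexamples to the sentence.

4

"it" takes "a song" as antecedent — a donkey pronoun bound across the clause boundary.
Strong reading: for every (m,s) with wrote(m,s), recorded(m,s).
Restrictor pairs: (m1,s2) ✗  (m1,s7) ✗  (m2,s4) ✓  (m2,s7) ✗  (m3,s6) ✗  (m4,s3) ✓  (m4,s5) ✓
Counterexamples (restrictor pairs failing the scope): 4.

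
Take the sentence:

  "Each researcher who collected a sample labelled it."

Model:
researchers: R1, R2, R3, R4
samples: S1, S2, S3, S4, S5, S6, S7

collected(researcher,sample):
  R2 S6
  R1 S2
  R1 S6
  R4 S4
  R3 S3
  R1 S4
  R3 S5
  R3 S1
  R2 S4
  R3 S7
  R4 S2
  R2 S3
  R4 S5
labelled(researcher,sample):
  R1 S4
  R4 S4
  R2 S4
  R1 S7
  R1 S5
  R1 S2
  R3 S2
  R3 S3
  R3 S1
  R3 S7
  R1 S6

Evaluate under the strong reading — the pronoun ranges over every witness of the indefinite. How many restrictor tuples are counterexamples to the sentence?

"it" takes "a sample" as antecedent — a donkey pronoun bound across the clause boundary.
Strong reading: for every (r,s) with collected(r,s), labelled(r,s).
Restrictor pairs: (R1,S2) ✓  (R1,S4) ✓  (R1,S6) ✓  (R2,S3) ✗  (R2,S4) ✓  (R2,S6) ✗  (R3,S1) ✓  (R3,S3) ✓  (R3,S5) ✗  (R3,S7) ✓  (R4,S2) ✗  (R4,S4) ✓  (R4,S5) ✗
Counterexamples (restrictor pairs failing the scope): 5.

5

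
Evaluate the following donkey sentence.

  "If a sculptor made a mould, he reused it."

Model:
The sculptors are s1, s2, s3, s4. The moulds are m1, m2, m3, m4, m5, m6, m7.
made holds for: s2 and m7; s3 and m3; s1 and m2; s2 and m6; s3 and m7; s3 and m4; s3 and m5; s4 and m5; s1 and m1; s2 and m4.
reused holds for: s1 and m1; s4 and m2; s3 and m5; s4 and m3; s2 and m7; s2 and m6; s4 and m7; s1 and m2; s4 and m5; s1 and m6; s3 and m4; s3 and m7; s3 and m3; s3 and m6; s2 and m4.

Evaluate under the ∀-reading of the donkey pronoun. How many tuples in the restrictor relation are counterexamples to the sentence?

"it" takes "a mould" as antecedent — a donkey pronoun bound across the clause boundary.
Strong reading: for every (s,m) with made(s,m), reused(s,m).
Restrictor pairs: (s1,m1) ✓  (s1,m2) ✓  (s2,m4) ✓  (s2,m6) ✓  (s2,m7) ✓  (s3,m3) ✓  (s3,m4) ✓  (s3,m5) ✓  (s3,m7) ✓  (s4,m5) ✓
Counterexamples (restrictor pairs failing the scope): 0.

0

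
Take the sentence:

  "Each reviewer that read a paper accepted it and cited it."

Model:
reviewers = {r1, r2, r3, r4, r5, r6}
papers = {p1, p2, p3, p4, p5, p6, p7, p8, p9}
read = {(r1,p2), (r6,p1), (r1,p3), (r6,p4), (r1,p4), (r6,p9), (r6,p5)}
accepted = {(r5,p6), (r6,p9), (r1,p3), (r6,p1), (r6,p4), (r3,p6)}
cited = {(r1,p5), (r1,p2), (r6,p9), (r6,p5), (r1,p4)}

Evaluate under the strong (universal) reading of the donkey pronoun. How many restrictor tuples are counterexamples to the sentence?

"it" takes "a paper" as antecedent — a donkey pronoun bound across the clause boundary.
Strong reading: for every (r,p) with read(r,p), accepted(r,p) ∧ cited(r,p).
Restrictor pairs: (r1,p2) ✗  (r1,p3) ✗  (r1,p4) ✗  (r6,p1) ✗  (r6,p4) ✗  (r6,p5) ✗  (r6,p9) ✓
Counterexamples (restrictor pairs failing the scope): 6.

6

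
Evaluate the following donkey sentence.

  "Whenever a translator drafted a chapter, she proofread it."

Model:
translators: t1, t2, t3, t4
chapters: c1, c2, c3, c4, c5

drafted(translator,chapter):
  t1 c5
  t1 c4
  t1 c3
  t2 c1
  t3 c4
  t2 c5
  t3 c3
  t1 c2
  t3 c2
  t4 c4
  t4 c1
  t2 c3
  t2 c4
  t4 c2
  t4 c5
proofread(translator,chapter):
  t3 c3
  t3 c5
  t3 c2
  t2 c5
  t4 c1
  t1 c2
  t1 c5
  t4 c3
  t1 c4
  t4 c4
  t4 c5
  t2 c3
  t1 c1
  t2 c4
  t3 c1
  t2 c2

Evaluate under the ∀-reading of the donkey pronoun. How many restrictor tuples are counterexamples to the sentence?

4

"it" takes "a chapter" as antecedent — a donkey pronoun bound across the clause boundary.
Strong reading: for every (t,c) with drafted(t,c), proofread(t,c).
Restrictor pairs: (t1,c2) ✓  (t1,c3) ✗  (t1,c4) ✓  (t1,c5) ✓  (t2,c1) ✗  (t2,c3) ✓  (t2,c4) ✓  (t2,c5) ✓  (t3,c2) ✓  (t3,c3) ✓  (t3,c4) ✗  (t4,c1) ✓  (t4,c2) ✗  (t4,c4) ✓  (t4,c5) ✓
Counterexamples (restrictor pairs failing the scope): 4.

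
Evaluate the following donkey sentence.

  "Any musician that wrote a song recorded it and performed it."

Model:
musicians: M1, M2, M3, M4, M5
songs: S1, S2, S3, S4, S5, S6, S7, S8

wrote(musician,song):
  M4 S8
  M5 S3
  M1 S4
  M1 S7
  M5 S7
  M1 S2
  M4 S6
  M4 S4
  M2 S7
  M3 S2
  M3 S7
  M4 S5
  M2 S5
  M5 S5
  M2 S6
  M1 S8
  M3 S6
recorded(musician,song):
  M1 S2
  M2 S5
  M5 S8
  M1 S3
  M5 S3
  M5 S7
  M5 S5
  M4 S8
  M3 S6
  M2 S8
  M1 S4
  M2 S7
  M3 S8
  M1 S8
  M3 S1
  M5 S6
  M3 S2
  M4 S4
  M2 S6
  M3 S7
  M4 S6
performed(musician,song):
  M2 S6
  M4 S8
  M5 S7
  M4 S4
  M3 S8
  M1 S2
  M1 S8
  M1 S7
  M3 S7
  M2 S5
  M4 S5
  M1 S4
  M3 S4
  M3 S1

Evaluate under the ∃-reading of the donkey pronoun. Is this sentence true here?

True

"it" takes "a song" as antecedent — a donkey pronoun bound across the clause boundary.
Weak reading: every musician m with some wrote-song has at least one wrote-song s such that recorded(m,s) ∧ performed(m,s).
Per musician: M1:✓  M2:✓  M3:✓  M4:✓  M5:✓
Every musician in the restrictor has a witness.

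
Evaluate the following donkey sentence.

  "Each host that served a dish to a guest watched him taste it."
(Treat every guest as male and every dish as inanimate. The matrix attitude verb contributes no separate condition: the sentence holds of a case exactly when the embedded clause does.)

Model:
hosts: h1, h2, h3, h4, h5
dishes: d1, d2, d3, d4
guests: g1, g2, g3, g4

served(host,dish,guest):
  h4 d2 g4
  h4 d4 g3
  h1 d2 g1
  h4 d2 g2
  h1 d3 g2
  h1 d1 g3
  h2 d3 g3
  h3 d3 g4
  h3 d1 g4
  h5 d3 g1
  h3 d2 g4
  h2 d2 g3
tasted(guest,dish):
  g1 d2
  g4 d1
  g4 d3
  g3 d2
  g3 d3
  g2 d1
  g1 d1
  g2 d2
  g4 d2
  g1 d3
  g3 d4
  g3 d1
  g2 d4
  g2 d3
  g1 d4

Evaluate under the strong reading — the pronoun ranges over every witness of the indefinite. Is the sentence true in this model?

True

"him" takes "a guest" as antecedent and "it" takes "a dish"; both are donkey pronouns co-varying with the restrictor.
Strong reading: for every (h,d,g) with served(h,d,g), tasted(g,d).
Restrictor triples: (h1,d1,g3)→tasted(g3,d1) ✓  (h1,d2,g1)→tasted(g1,d2) ✓  (h1,d3,g2)→tasted(g2,d3) ✓  (h2,d2,g3)→tasted(g3,d2) ✓  (h2,d3,g3)→tasted(g3,d3) ✓  (h3,d1,g4)→tasted(g4,d1) ✓  (h3,d2,g4)→tasted(g4,d2) ✓  (h3,d3,g4)→tasted(g4,d3) ✓  (h4,d2,g2)→tasted(g2,d2) ✓  (h4,d2,g4)→tasted(g4,d2) ✓  (h4,d4,g3)→tasted(g3,d4) ✓  (h5,d3,g1)→tasted(g1,d3) ✓
Every restrictor triple satisfies the scope.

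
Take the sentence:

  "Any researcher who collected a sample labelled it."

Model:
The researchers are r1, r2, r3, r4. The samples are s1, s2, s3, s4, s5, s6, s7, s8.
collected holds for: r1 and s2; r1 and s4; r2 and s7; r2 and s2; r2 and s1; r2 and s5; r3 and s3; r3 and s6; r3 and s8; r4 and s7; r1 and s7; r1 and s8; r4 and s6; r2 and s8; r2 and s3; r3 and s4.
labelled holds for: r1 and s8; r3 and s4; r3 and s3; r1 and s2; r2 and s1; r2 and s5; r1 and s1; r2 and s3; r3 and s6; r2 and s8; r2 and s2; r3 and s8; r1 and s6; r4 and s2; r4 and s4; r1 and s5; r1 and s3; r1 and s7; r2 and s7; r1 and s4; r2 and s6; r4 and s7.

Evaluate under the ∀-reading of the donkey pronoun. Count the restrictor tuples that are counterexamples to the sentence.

"it" takes "a sample" as antecedent — a donkey pronoun bound across the clause boundary.
Strong reading: for every (r,s) with collected(r,s), labelled(r,s).
Restrictor pairs: (r1,s2) ✓  (r1,s4) ✓  (r1,s7) ✓  (r1,s8) ✓  (r2,s1) ✓  (r2,s2) ✓  (r2,s3) ✓  (r2,s5) ✓  (r2,s7) ✓  (r2,s8) ✓  (r3,s3) ✓  (r3,s4) ✓  (r3,s6) ✓  (r3,s8) ✓  (r4,s6) ✗  (r4,s7) ✓
Counterexamples (restrictor pairs failing the scope): 1.

1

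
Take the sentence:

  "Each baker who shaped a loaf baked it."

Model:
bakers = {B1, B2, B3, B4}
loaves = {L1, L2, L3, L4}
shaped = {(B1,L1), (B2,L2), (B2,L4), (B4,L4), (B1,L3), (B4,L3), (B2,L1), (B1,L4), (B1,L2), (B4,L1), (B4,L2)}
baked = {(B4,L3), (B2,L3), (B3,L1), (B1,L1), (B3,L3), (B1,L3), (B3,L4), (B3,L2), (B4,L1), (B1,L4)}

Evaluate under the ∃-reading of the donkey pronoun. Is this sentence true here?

False

"it" takes "a loaf" as antecedent — a donkey pronoun bound across the clause boundary.
Weak reading: every baker b with some shaped-loaf has at least one shaped-loaf l such that baked(b,l).
Per baker: B1:✓  B2:✗  B4:✓
B2 has no witness among its shaped-loaves.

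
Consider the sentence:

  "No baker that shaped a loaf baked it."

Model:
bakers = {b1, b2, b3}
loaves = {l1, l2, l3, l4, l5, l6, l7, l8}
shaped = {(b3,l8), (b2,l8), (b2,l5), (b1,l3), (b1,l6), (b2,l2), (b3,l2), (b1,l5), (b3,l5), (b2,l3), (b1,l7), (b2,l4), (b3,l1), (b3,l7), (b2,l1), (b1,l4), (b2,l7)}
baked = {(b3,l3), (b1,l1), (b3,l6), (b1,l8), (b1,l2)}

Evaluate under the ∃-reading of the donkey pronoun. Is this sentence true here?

True

"it" takes "a loaf" as antecedent — a donkey pronoun bound across the clause boundary.
Truth condition: for no (b,l) with shaped(b,l) does baked(b,l) hold.
Restrictor pairs — does the scope hold? (b1,l3):fails  (b1,l4):fails  (b1,l5):fails  (b1,l6):fails  (b1,l7):fails  (b2,l1):fails  (b2,l2):fails  (b2,l3):fails  (b2,l4):fails  (b2,l5):fails  (b2,l7):fails  (b2,l8):fails  (b3,l1):fails  (b3,l2):fails  (b3,l5):fails  (b3,l7):fails  (b3,l8):fails
Scope holds for no restrictor pair, so the sentence is true.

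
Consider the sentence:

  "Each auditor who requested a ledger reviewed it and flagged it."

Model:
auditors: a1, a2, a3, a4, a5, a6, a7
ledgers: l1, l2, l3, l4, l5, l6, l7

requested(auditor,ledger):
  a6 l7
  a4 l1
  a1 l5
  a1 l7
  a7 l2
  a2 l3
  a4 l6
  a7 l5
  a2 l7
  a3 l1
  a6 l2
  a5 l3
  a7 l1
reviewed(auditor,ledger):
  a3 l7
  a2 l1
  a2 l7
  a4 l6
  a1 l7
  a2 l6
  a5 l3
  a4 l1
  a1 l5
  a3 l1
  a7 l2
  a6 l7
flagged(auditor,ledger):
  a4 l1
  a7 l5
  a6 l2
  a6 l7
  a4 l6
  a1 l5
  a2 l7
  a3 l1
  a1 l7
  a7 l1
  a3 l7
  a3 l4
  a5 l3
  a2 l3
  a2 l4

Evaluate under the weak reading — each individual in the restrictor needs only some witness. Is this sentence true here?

"it" takes "a ledger" as antecedent — a donkey pronoun bound across the clause boundary.
Weak reading: every auditor a with some requested-ledger has at least one requested-ledger l such that reviewed(a,l) ∧ flagged(a,l).
Per auditor: a1:✓  a2:✓  a3:✓  a4:✓  a5:✓  a6:✓  a7:✗
a7 has no witness among its requested-ledgers.

False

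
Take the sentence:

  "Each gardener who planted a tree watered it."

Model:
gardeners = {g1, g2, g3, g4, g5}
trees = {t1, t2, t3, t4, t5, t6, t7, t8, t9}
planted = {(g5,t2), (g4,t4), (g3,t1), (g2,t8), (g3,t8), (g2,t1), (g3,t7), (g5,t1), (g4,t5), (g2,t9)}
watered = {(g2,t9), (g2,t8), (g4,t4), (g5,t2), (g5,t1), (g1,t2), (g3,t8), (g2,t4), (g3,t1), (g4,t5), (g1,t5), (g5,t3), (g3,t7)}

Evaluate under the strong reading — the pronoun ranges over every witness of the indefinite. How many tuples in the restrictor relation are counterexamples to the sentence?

"it" takes "a tree" as antecedent — a donkey pronoun bound across the clause boundary.
Strong reading: for every (g,t) with planted(g,t), watered(g,t).
Restrictor pairs: (g2,t1) ✗  (g2,t8) ✓  (g2,t9) ✓  (g3,t1) ✓  (g3,t7) ✓  (g3,t8) ✓  (g4,t4) ✓  (g4,t5) ✓  (g5,t1) ✓  (g5,t2) ✓
Counterexamples (restrictor pairs failing the scope): 1.

1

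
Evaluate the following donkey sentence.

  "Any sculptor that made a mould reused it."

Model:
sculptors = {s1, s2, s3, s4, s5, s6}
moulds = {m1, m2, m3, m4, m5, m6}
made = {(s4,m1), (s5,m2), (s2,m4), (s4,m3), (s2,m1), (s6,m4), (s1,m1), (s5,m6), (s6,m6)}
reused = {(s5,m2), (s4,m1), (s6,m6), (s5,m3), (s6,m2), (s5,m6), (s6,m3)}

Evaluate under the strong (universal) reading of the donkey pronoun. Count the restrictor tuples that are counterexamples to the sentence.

5

"it" takes "a mould" as antecedent — a donkey pronoun bound across the clause boundary.
Strong reading: for every (s,m) with made(s,m), reused(s,m).
Restrictor pairs: (s1,m1) ✗  (s2,m1) ✗  (s2,m4) ✗  (s4,m1) ✓  (s4,m3) ✗  (s5,m2) ✓  (s5,m6) ✓  (s6,m4) ✗  (s6,m6) ✓
Counterexamples (restrictor pairs failing the scope): 5.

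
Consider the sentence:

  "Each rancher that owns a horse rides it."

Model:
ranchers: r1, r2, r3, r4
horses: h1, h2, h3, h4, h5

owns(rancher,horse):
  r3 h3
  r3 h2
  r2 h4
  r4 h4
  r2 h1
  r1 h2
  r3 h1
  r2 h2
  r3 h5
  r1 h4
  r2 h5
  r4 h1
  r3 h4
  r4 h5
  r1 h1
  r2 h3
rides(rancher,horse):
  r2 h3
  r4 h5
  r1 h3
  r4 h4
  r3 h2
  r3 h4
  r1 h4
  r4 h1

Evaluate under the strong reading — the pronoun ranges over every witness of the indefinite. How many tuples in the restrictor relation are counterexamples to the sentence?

"it" takes "a horse" as antecedent — a donkey pronoun bound across the clause boundary.
Strong reading: for every (r,h) with owns(r,h), rides(r,h).
Restrictor pairs: (r1,h1) ✗  (r1,h2) ✗  (r1,h4) ✓  (r2,h1) ✗  (r2,h2) ✗  (r2,h3) ✓  (r2,h4) ✗  (r2,h5) ✗  (r3,h1) ✗  (r3,h2) ✓  (r3,h3) ✗  (r3,h4) ✓  (r3,h5) ✗  (r4,h1) ✓  (r4,h4) ✓  (r4,h5) ✓
Counterexamples (restrictor pairs failing the scope): 9.

9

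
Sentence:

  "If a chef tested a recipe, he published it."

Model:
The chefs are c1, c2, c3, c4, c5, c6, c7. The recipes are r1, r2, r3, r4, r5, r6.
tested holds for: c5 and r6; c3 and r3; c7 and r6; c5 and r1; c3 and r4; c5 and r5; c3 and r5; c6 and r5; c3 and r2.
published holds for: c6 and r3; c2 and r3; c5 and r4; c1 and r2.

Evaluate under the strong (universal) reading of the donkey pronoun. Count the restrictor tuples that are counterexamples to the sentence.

9

"it" takes "a recipe" as antecedent — a donkey pronoun bound across the clause boundary.
Strong reading: for every (c,r) with tested(c,r), published(c,r).
Restrictor pairs: (c3,r2) ✗  (c3,r3) ✗  (c3,r4) ✗  (c3,r5) ✗  (c5,r1) ✗  (c5,r5) ✗  (c5,r6) ✗  (c6,r5) ✗  (c7,r6) ✗
Counterexamples (restrictor pairs failing the scope): 9.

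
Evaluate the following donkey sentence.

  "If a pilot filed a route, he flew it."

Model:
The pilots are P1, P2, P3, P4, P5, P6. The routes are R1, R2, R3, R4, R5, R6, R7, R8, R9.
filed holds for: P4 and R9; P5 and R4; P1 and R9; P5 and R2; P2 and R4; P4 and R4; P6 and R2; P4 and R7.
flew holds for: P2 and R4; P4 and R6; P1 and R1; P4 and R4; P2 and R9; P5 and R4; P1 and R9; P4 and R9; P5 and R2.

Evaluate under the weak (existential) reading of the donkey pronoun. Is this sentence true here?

"it" takes "a route" as antecedent — a donkey pronoun bound across the clause boundary.
Weak reading: every pilot p with some filed-route has at least one filed-route r such that flew(p,r).
Per pilot: P1:✓  P2:✓  P4:✓  P5:✓  P6:✗
P6 has no witness among its filed-routes.

False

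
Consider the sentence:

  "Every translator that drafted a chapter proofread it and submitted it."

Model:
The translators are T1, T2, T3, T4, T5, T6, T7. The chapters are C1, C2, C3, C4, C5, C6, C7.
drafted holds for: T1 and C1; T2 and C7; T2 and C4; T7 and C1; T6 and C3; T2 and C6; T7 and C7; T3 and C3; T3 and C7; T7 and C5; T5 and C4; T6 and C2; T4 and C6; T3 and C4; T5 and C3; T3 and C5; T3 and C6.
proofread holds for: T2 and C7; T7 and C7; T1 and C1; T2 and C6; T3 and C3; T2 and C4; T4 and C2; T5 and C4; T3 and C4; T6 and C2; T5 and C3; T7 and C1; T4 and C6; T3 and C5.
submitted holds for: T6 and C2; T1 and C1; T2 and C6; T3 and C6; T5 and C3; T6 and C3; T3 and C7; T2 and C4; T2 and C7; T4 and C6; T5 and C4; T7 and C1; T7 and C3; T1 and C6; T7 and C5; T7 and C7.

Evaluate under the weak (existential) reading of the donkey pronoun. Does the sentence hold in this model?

False

"it" takes "a chapter" as antecedent — a donkey pronoun bound across the clause boundary.
Weak reading: every translator t with some drafted-chapter has at least one drafted-chapter c such that proofread(t,c) ∧ submitted(t,c).
Per translator: T1:✓  T2:✓  T3:✗  T4:✓  T5:✓  T6:✓  T7:✓
T3 has no witness among its drafted-chapters.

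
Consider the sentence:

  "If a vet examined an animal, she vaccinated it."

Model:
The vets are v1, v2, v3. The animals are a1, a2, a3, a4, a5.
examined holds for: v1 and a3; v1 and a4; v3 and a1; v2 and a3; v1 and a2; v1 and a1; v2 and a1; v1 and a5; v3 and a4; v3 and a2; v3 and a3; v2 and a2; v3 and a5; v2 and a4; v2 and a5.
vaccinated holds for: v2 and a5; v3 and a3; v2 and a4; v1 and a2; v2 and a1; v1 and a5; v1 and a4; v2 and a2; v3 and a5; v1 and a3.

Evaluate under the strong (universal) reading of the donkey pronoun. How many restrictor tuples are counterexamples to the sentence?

5

"it" takes "an animal" as antecedent — a donkey pronoun bound across the clause boundary.
Strong reading: for every (v,a) with examined(v,a), vaccinated(v,a).
Restrictor pairs: (v1,a1) ✗  (v1,a2) ✓  (v1,a3) ✓  (v1,a4) ✓  (v1,a5) ✓  (v2,a1) ✓  (v2,a2) ✓  (v2,a3) ✗  (v2,a4) ✓  (v2,a5) ✓  (v3,a1) ✗  (v3,a2) ✗  (v3,a3) ✓  (v3,a4) ✗  (v3,a5) ✓
Counterexamples (restrictor pairs failing the scope): 5.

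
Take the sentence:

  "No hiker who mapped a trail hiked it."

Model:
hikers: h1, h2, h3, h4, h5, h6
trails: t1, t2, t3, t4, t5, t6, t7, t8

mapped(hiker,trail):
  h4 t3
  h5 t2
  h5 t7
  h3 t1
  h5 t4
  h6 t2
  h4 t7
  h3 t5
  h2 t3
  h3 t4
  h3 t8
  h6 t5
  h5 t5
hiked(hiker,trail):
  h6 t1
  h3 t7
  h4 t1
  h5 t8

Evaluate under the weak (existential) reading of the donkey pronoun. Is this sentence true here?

"it" takes "a trail" as antecedent — a donkey pronoun bound across the clause boundary.
Truth condition: for no (h,t) with mapped(h,t) does hiked(h,t) hold.
Restrictor pairs — does the scope hold? (h2,t3):fails  (h3,t1):fails  (h3,t4):fails  (h3,t5):fails  (h3,t8):fails  (h4,t3):fails  (h4,t7):fails  (h5,t2):fails  (h5,t4):fails  (h5,t5):fails  (h5,t7):fails  (h6,t2):fails  (h6,t5):fails
Scope holds for no restrictor pair, so the sentence is true.

True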